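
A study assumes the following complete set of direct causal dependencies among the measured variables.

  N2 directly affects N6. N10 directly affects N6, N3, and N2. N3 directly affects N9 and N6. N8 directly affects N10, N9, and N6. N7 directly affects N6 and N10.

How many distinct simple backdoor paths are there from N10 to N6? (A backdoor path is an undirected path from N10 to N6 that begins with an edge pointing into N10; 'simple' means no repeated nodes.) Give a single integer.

3

A backdoor path from N10 to N6 is any simple undirected path whose first edge points into N10 (i.e. leaves N10 via a parent).
Parents of N10: {N7, N8}.
Enumerating:
  P1: N10 <- N7 -> N6
  P2: N10 <- N8 -> N6
  P3: N10 <- N8 -> N9 <- N3 -> N6
That exhausts the simple backdoor paths. Count: 3.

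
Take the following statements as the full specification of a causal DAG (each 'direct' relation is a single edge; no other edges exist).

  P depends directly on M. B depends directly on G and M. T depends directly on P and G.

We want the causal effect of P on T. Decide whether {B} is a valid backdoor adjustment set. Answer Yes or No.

No

Backdoor paths from P to T (paths whose first edge points into P):
  P1: P <- M -> B <- G -> T
Condition 1 (no descendant of P in the set): holds — descendants of P are {T}; none are in {B}.
Condition 2 (every backdoor path blocked by {B}):
  P1: open — collider(s) B are conditioned on (or have a conditioned descendant) and no non-collider on the path is in the set.
{B} does not satisfy the backdoor criterion.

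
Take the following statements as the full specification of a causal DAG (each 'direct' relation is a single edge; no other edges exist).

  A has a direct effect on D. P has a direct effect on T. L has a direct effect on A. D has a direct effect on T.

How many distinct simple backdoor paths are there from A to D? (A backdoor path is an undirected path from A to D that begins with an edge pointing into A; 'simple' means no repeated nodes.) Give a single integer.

A backdoor path from A to D is any simple undirected path whose first edge points into A (i.e. leaves A via a parent).
Parents of A: {L}.
No simple path from any parent of A reaches D without revisiting A, so there are no backdoor paths.

0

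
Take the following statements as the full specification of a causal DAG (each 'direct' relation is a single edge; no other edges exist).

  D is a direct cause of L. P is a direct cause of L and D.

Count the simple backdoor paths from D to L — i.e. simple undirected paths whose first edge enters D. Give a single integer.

A backdoor path from D to L is any simple undirected path whose first edge points into D (i.e. leaves D via a parent).
Parents of D: {P}.
Enumerating:
  P1: D <- P -> L
That exhausts the simple backdoor paths. Count: 1.

1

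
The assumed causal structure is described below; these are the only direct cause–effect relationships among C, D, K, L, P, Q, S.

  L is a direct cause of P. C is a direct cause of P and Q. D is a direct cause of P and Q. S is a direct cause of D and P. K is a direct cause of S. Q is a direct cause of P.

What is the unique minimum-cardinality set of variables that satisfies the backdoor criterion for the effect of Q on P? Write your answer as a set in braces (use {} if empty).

{C, D}

Variables eligible for adjustment (non-descendants of Q, excluding Q and P): {C, D, K, L, S}.
Backdoor paths from Q to P:
  P1: Q <- C -> P
  P2: Q <- D <- S -> P
  P3: Q <- D -> P
The empty set is not sufficient: P1 (Q <- C -> P) has no collider blocking it and no conditioned non-collider, so it is open.
Try {C, D}:
  P1: blocked at fork node C ∈ conditioning set.
  P2: blocked at chain node D ∈ conditioning set.
  P3: blocked at fork node D ∈ conditioning set.
{C, D} contains no descendant of Q and blocks every backdoor path.
Every element of {C, D} is needed (dropping C leaves P1 open; dropping D leaves P2 open), so no proper subset is valid.
Among all size-2 subsets of the eligible variables, only {C, D} blocks every backdoor path, so it is the unique smallest valid adjustment set.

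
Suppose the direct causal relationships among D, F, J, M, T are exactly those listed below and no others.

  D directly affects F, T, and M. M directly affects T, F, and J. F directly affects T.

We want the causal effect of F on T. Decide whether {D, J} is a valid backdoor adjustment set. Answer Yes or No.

Backdoor paths from F to T (paths whose first edge points into F):
  P1: F <- D -> M -> T
  P2: F <- D -> T
  P3: F <- M <- D -> T
  P4: F <- M -> T
Condition 1 (no descendant of F in the set): holds — descendants of F are {T}; none are in {D, J}.
Condition 2 (every backdoor path blocked by {D, J}):
  P1: blocked at fork node D ∈ conditioning set.
  P2: blocked at fork node D ∈ conditioning set.
  P3: blocked at fork node D ∈ conditioning set.
  P4: open — no interior node is in the conditioning set.
{D, J} does not satisfy the backdoor criterion.

No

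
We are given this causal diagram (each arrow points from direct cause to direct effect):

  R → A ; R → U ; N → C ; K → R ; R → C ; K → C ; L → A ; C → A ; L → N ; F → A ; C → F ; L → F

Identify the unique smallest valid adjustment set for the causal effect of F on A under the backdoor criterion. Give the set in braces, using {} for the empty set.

{C, L}

Variables eligible for adjustment (non-descendants of F, excluding F and A): {C, K, L, N, R, U}.
Backdoor paths from F to A:
  P1: F <- L -> N -> C <- K -> R -> A
  P2: F <- L -> N -> C <- R -> A
  P3: F <- L -> N -> C -> A
  P4: F <- L -> A
  P5: F <- C <- N <- L -> A
  P6: F <- C <- K -> R -> A
  P7: F <- C <- R -> A
  P8: F <- C -> A
The empty set is not sufficient: P3 (F <- L -> N -> C -> A) has no collider blocking it and no conditioned non-collider, so it is open.
Try {C, L}:
  P1: blocked at fork node L ∈ conditioning set.
  P2: blocked at fork node L ∈ conditioning set.
  P3: blocked at fork node L ∈ conditioning set.
  P4: blocked at fork node L ∈ conditioning set.
  P5: blocked at chain node C ∈ conditioning set.
  P6: blocked at chain node C ∈ conditioning set.
  P7: blocked at chain node C ∈ conditioning set.
  P8: blocked at fork node C ∈ conditioning set.
{C, L} contains no descendant of F and blocks every backdoor path.
Every element of {C, L} is needed (dropping C leaves P6 open; dropping L leaves P1 open), so no proper subset is valid.
Among all size-2 subsets of the eligible variables, only {C, L} blocks every backdoor path, so it is the unique smallest valid adjustment set.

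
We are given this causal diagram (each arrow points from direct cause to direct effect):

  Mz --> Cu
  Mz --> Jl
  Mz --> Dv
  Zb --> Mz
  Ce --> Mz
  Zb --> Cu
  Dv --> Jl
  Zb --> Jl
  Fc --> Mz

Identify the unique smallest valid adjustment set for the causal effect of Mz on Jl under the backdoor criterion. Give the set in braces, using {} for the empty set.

Variables eligible for adjustment (non-descendants of Mz, excluding Mz and Jl): {Ce, Fc, Zb}.
Backdoor paths from Mz to Jl:
  P1: Mz <- Zb -> Jl
The empty set is not sufficient: P1 (Mz <- Zb -> Jl) has no collider blocking it and no conditioned non-collider, so it is open.
Try {Zb}:
  P1: blocked at fork node Zb ∈ conditioning set.
{Zb} contains no descendant of Mz and blocks every backdoor path.
No other singleton works — e.g. {Ce} leaves P1 open — so {Zb} is the unique smallest valid adjustment set.

{Zb}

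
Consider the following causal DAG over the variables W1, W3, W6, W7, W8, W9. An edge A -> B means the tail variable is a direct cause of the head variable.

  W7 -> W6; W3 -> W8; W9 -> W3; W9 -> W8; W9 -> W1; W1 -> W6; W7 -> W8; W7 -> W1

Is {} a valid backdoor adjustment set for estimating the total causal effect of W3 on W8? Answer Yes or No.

No

Backdoor paths from W3 to W8 (paths whose first edge points into W3):
  P1: W3 <- W9 -> W1 <- W7 -> W8
  P2: W3 <- W9 -> W1 -> W6 <- W7 -> W8
  P3: W3 <- W9 -> W8
Condition 1 (no descendant of W3 in the set): holds — descendants of W3 are {W8}; none are in {}.
Condition 2 (every backdoor path blocked by {}):
  P1: blocked at collider W1 (neither it nor any descendant is in the conditioning set).
  P2: blocked at collider W6 (neither it nor any descendant is in the conditioning set).
  P3: open — no interior node is in the conditioning set.
{} does not satisfy the backdoor criterion.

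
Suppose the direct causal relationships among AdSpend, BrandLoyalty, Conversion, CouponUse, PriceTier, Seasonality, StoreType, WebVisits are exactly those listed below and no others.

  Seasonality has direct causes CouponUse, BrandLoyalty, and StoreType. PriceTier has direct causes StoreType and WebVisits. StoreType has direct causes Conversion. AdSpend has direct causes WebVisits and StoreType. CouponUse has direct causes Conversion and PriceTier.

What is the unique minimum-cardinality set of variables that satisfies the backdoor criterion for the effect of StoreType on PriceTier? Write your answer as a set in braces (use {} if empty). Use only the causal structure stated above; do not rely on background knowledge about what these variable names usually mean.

{}

Variables eligible for adjustment (non-descendants of StoreType, excluding StoreType and PriceTier): {BrandLoyalty, Conversion, WebVisits}.
Backdoor paths from StoreType to PriceTier:
  P1: StoreType <- Conversion -> CouponUse <- PriceTier
Each backdoor path contains an unconditioned collider, so every path is already blocked with the empty conditioning set:
  P1: blocked at collider CouponUse (neither it nor any descendant is in the conditioning set).
The empty set is therefore the unique smallest valid set.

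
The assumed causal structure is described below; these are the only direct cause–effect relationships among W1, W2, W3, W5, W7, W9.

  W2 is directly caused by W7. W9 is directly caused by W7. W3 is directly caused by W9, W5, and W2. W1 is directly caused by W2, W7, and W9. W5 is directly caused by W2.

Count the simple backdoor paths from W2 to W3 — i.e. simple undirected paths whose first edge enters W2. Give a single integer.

2

A backdoor path from W2 to W3 is any simple undirected path whose first edge points into W2 (i.e. leaves W2 via a parent).
Parents of W2: {W7}.
Enumerating:
  P1: W2 <- W7 -> W9 -> W3
  P2: W2 <- W7 -> W1 <- W9 -> W3
That exhausts the simple backdoor paths. Count: 2.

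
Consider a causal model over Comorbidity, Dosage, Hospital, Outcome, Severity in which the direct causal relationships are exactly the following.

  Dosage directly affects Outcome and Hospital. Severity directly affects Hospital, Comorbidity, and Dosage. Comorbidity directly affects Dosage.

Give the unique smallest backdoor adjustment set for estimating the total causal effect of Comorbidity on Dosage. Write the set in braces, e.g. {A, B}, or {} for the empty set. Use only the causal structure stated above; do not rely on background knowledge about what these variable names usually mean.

{Severity}

Variables eligible for adjustment (non-descendants of Comorbidity, excluding Comorbidity and Dosage): {Severity}.
Backdoor paths from Comorbidity to Dosage:
  P1: Comorbidity <- Severity -> Dosage
  P2: Comorbidity <- Severity -> Hospital <- Dosage
The empty set is not sufficient: P1 (Comorbidity <- Severity -> Dosage) has no collider blocking it and no conditioned non-collider, so it is open.
Try {Severity}:
  P1: blocked at fork node Severity ∈ conditioning set.
  P2: blocked at fork node Severity ∈ conditioning set.
{Severity} contains no descendant of Comorbidity and blocks every backdoor path.
{Severity} is the unique smallest valid adjustment set.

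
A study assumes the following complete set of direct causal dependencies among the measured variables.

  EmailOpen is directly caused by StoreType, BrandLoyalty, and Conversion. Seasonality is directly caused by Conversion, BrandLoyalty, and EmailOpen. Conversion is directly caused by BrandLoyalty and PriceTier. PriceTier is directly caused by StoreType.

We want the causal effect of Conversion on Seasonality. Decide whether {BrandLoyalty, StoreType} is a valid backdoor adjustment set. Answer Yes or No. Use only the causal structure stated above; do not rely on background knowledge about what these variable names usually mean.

Yes

Backdoor paths from Conversion to Seasonality (paths whose first edge points into Conversion):
  P1: Conversion <- BrandLoyalty -> EmailOpen -> Seasonality
  P2: Conversion <- BrandLoyalty -> Seasonality
  P3: Conversion <- PriceTier <- StoreType -> EmailOpen <- BrandLoyalty -> Seasonality
  P4: Conversion <- PriceTier <- StoreType -> EmailOpen -> Seasonality
Condition 1 (no descendant of Conversion in the set): holds — descendants of Conversion are {EmailOpen, Seasonality}; none are in {BrandLoyalty, StoreType}.
Condition 2 (every backdoor path blocked by {BrandLoyalty, StoreType}):
  P1: blocked at fork node BrandLoyalty ∈ conditioning set.
  P2: blocked at fork node BrandLoyalty ∈ conditioning set.
  P3: blocked at fork node StoreType ∈ conditioning set.
  P4: blocked at fork node StoreType ∈ conditioning set.
{BrandLoyalty, StoreType} satisfies the backdoor criterion.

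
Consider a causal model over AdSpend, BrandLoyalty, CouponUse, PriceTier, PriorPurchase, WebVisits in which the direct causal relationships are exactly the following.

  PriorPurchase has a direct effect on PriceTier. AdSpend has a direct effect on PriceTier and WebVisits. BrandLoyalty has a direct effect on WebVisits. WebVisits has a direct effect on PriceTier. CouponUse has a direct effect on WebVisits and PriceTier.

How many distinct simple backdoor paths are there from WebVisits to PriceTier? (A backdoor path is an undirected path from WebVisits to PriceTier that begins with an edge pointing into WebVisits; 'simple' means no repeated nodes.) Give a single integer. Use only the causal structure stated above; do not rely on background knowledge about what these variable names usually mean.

A backdoor path from WebVisits to PriceTier is any simple undirected path whose first edge points into WebVisits (i.e. leaves WebVisits via a parent).
Parents of WebVisits: {AdSpend, BrandLoyalty, CouponUse}.
Enumerating:
  P1: WebVisits <- AdSpend -> PriceTier
  P2: WebVisits <- CouponUse -> PriceTier
That exhausts the simple backdoor paths. Count: 2.

2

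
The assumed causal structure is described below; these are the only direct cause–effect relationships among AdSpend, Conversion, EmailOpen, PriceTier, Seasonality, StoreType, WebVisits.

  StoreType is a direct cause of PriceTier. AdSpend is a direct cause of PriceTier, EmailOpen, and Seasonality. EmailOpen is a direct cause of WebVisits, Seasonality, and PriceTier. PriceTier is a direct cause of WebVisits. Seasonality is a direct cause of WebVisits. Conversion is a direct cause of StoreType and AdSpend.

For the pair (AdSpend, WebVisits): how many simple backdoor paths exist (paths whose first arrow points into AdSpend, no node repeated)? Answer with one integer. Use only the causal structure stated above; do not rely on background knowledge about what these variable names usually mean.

3

A backdoor path from AdSpend to WebVisits is any simple undirected path whose first edge points into AdSpend (i.e. leaves AdSpend via a parent).
Parents of AdSpend: {Conversion}.
Enumerating:
  P1: AdSpend <- Conversion -> StoreType -> PriceTier <- EmailOpen -> Seasonality -> WebVisits
  P2: AdSpend <- Conversion -> StoreType -> PriceTier <- EmailOpen -> WebVisits
  P3: AdSpend <- Conversion -> StoreType -> PriceTier -> WebVisits
That exhausts the simple backdoor paths. Count: 3.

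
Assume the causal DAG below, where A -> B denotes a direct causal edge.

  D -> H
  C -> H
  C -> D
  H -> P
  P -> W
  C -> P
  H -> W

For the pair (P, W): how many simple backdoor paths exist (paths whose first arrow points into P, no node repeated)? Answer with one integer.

A backdoor path from P to W is any simple undirected path whose first edge points into P (i.e. leaves P via a parent).
Parents of P: {C, H}.
Enumerating:
  P1: P <- C -> D -> H -> W
  P2: P <- C -> H -> W
  P3: P <- H -> W
That exhausts the simple backdoor paths. Count: 3.

3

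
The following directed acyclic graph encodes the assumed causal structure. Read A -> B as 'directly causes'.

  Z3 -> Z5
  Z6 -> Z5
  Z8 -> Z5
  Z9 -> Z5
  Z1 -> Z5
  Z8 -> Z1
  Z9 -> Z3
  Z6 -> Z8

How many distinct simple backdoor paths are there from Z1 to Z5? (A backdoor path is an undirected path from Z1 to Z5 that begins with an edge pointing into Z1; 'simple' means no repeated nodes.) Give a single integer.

A backdoor path from Z1 to Z5 is any simple undirected path whose first edge points into Z1 (i.e. leaves Z1 via a parent).
Parents of Z1: {Z8}.
Enumerating:
  P1: Z1 <- Z8 <- Z6 -> Z5
  P2: Z1 <- Z8 -> Z5
That exhausts the simple backdoor paths. Count: 2.

2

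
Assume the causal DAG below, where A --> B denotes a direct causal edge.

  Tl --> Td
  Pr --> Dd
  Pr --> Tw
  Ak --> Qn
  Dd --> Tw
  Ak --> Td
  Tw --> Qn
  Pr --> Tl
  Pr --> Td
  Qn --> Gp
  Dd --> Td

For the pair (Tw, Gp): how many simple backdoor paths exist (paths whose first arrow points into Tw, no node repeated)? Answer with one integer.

6

A backdoor path from Tw to Gp is any simple undirected path whose first edge points into Tw (i.e. leaves Tw via a parent).
Parents of Tw: {Dd, Pr}.
Enumerating:
  P1: Tw <- Pr -> Dd -> Td <- Ak -> Qn -> Gp
  P2: Tw <- Pr -> Tl -> Td <- Ak -> Qn -> Gp
  P3: Tw <- Pr -> Td <- Ak -> Qn -> Gp
  P4: Tw <- Dd <- Pr -> Tl -> Td <- Ak -> Qn -> Gp
  P5: Tw <- Dd <- Pr -> Td <- Ak -> Qn -> Gp
  P6: Tw <- Dd -> Td <- Ak -> Qn -> Gp
That exhausts the simple backdoor paths. Count: 6.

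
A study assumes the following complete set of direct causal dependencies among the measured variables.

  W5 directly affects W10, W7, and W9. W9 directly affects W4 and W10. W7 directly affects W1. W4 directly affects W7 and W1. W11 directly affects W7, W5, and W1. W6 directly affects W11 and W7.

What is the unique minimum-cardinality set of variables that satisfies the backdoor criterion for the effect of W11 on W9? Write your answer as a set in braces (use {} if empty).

Variables eligible for adjustment (non-descendants of W11, excluding W11 and W9): {W6}.
Backdoor paths from W11 to W9:
  P1: W11 <- W6 -> W7 <- W5 -> W9
  P2: W11 <- W6 -> W7 <- W5 -> W10 <- W9
  P3: W11 <- W6 -> W7 <- W4 <- W9
  P4: W11 <- W6 -> W7 -> W1 <- W4 <- W9
Each backdoor path contains an unconditioned collider, so every path is already blocked with the empty conditioning set:
  P1: blocked at collider W7 (neither it nor any descendant is in the conditioning set).
  P2: blocked at collider W7 (neither it nor any descendant is in the conditioning set).
  P3: blocked at collider W7 (neither it nor any descendant is in the conditioning set).
  P4: blocked at collider W1 (neither it nor any descendant is in the conditioning set).
The empty set is therefore the unique smallest valid set.

{}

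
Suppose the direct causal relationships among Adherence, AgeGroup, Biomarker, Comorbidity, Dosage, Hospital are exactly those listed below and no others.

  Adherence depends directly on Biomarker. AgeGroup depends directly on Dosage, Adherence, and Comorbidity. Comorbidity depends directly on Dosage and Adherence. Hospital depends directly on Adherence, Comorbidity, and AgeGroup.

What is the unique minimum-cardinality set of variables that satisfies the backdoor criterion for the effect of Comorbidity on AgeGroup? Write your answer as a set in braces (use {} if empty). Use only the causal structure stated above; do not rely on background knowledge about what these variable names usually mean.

Variables eligible for adjustment (non-descendants of Comorbidity, excluding Comorbidity and AgeGroup): {Adherence, Biomarker, Dosage}.
Backdoor paths from Comorbidity to AgeGroup:
  P1: Comorbidity <- Adherence -> AgeGroup
  P2: Comorbidity <- Adherence -> Hospital <- AgeGroup
  P3: Comorbidity <- Dosage -> AgeGroup
The empty set is not sufficient: P1 (Comorbidity <- Adherence -> AgeGroup) has no collider blocking it and no conditioned non-collider, so it is open.
Try {Adherence, Dosage}:
  P1: blocked at fork node Adherence ∈ conditioning set.
  P2: blocked at fork node Adherence ∈ conditioning set.
  P3: blocked at fork node Dosage ∈ conditioning set.
{Adherence, Dosage} contains no descendant of Comorbidity and blocks every backdoor path.
Every element of {Adherence, Dosage} is needed (dropping Adherence leaves P1 open; dropping Dosage leaves P3 open), so no proper subset is valid.
Among all size-2 subsets of the eligible variables, only {Adherence, Dosage} blocks every backdoor path, so it is the unique smallest valid adjustment set.

{Adherence, Dosage}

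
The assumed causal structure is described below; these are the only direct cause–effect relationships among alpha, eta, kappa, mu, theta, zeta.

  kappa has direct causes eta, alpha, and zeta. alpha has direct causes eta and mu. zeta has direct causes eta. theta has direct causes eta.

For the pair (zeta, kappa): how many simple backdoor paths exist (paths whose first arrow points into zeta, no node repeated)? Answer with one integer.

A backdoor path from zeta to kappa is any simple undirected path whose first edge points into zeta (i.e. leaves zeta via a parent).
Parents of zeta: {eta}.
Enumerating:
  P1: zeta <- eta -> alpha -> kappa
  P2: zeta <- eta -> kappa
That exhausts the simple backdoor paths. Count: 2.

2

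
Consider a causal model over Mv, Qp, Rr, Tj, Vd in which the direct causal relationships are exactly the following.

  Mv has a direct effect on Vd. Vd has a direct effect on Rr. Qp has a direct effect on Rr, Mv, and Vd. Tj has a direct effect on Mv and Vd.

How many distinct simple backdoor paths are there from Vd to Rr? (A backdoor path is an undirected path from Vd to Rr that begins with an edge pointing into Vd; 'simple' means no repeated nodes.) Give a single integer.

3

A backdoor path from Vd to Rr is any simple undirected path whose first edge points into Vd (i.e. leaves Vd via a parent).
Parents of Vd: {Mv, Qp, Tj}.
Enumerating:
  P1: Vd <- Qp -> Rr
  P2: Vd <- Tj -> Mv <- Qp -> Rr
  P3: Vd <- Mv <- Qp -> Rr
That exhausts the simple backdoor paths. Count: 3.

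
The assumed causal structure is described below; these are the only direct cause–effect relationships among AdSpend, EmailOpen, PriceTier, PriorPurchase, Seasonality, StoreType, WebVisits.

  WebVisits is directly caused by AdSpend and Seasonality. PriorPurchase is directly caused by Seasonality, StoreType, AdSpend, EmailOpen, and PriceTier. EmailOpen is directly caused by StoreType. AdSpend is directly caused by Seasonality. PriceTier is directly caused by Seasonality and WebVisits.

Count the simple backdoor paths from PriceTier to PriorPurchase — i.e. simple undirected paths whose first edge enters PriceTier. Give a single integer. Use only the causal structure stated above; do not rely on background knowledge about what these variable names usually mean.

7

A backdoor path from PriceTier to PriorPurchase is any simple undirected path whose first edge points into PriceTier (i.e. leaves PriceTier via a parent).
Parents of PriceTier: {Seasonality, WebVisits}.
Enumerating:
  P1: PriceTier <- Seasonality -> AdSpend -> PriorPurchase
  P2: PriceTier <- Seasonality -> WebVisits <- AdSpend -> PriorPurchase
  P3: PriceTier <- Seasonality -> PriorPurchase
  P4: PriceTier <- WebVisits <- Seasonality -> AdSpend -> PriorPurchase
  P5: PriceTier <- WebVisits <- Seasonality -> PriorPurchase
  P6: PriceTier <- WebVisits <- AdSpend <- Seasonality -> PriorPurchase
  P7: PriceTier <- WebVisits <- AdSpend -> PriorPurchase
That exhausts the simple backdoor paths. Count: 7.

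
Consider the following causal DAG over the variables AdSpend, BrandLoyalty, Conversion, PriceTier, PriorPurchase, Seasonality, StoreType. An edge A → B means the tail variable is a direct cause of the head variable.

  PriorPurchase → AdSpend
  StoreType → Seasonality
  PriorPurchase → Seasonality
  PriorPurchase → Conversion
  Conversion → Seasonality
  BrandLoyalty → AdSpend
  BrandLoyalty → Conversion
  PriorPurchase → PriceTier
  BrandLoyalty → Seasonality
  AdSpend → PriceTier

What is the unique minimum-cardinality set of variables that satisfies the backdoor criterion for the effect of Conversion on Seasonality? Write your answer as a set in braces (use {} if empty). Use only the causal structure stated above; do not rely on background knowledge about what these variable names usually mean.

{BrandLoyalty, PriorPurchase}

Variables eligible for adjustment (non-descendants of Conversion, excluding Conversion and Seasonality): {AdSpend, BrandLoyalty, PriceTier, PriorPurchase, StoreType}.
Backdoor paths from Conversion to Seasonality:
  P1: Conversion <- BrandLoyalty -> AdSpend <- PriorPurchase -> Seasonality
  P2: Conversion <- BrandLoyalty -> AdSpend -> PriceTier <- PriorPurchase -> Seasonality
  P3: Conversion <- BrandLoyalty -> Seasonality
  P4: Conversion <- PriorPurchase -> AdSpend <- BrandLoyalty -> Seasonality
  P5: Conversion <- PriorPurchase -> PriceTier <- AdSpend <- BrandLoyalty -> Seasonality
  P6: Conversion <- PriorPurchase -> Seasonality
The empty set is not sufficient: P3 (Conversion <- BrandLoyalty -> Seasonality) has no collider blocking it and no conditioned non-collider, so it is open.
Try {BrandLoyalty, PriorPurchase}:
  P1: blocked at fork node BrandLoyalty ∈ conditioning set.
  P2: blocked at fork node BrandLoyalty ∈ conditioning set.
  P3: blocked at fork node BrandLoyalty ∈ conditioning set.
  P4: blocked at fork node PriorPurchase ∈ conditioning set.
  P5: blocked at fork node PriorPurchase ∈ conditioning set.
  P6: blocked at fork node PriorPurchase ∈ conditioning set.
{BrandLoyalty, PriorPurchase} contains no descendant of Conversion and blocks every backdoor path.
Every element of {BrandLoyalty, PriorPurchase} is needed (dropping BrandLoyalty leaves P3 open; dropping PriorPurchase leaves P6 open), so no proper subset is valid.
Among all size-2 subsets of the eligible variables, only {BrandLoyalty, PriorPurchase} blocks every backdoor path, so it is the unique smallest valid adjustment set.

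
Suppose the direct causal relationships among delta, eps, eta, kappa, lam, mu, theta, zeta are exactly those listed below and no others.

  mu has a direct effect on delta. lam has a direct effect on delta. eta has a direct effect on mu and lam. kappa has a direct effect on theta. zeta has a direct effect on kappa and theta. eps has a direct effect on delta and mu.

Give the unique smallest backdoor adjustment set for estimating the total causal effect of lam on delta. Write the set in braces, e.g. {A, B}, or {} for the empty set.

Variables eligible for adjustment (non-descendants of lam, excluding lam and delta): {eps, eta, kappa, mu, theta, zeta}.
Backdoor paths from lam to delta:
  P1: lam <- eta -> mu <- eps -> delta
  P2: lam <- eta -> mu -> delta
The empty set is not sufficient: P2 (lam <- eta -> mu -> delta) has no collider blocking it and no conditioned non-collider, so it is open.
Try {eta}:
  P1: blocked at fork node eta ∈ conditioning set.
  P2: blocked at fork node eta ∈ conditioning set.
{eta} contains no descendant of lam and blocks every backdoor path.
No other singleton works — e.g. {zeta} leaves P2 open — so {eta} is the unique smallest valid adjustment set.

{eta}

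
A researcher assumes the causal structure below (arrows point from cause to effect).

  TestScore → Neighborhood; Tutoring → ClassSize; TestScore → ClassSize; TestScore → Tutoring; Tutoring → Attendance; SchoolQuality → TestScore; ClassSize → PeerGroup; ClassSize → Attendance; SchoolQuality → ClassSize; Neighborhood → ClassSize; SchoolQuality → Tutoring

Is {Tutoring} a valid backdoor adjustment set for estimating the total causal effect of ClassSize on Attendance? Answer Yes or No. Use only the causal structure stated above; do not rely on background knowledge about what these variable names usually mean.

Yes

Backdoor paths from ClassSize to Attendance (paths whose first edge points into ClassSize):
  P1: ClassSize <- SchoolQuality -> TestScore -> Tutoring -> Attendance
  P2: ClassSize <- SchoolQuality -> Tutoring -> Attendance
  P3: ClassSize <- TestScore <- SchoolQuality -> Tutoring -> Attendance
  P4: ClassSize <- TestScore -> Tutoring -> Attendance
  P5: ClassSize <- Tutoring -> Attendance
  P6: ClassSize <- Neighborhood <- TestScore <- SchoolQuality -> Tutoring -> Attendance
  P7: ClassSize <- Neighborhood <- TestScore -> Tutoring -> Attendance
Condition 1 (no descendant of ClassSize in the set): holds — descendants of ClassSize are {Attendance, PeerGroup}; none are in {Tutoring}.
Condition 2 (every backdoor path blocked by {Tutoring}):
  P1: blocked at chain node Tutoring ∈ conditioning set.
  P2: blocked at chain node Tutoring ∈ conditioning set.
  P3: blocked at chain node Tutoring ∈ conditioning set.
  P4: blocked at chain node Tutoring ∈ conditioning set.
  P5: blocked at fork node Tutoring ∈ conditioning set.
  P6: blocked at chain node Tutoring ∈ conditioning set.
  P7: blocked at chain node Tutoring ∈ conditioning set.
{Tutoring} satisfies the backdoor criterion.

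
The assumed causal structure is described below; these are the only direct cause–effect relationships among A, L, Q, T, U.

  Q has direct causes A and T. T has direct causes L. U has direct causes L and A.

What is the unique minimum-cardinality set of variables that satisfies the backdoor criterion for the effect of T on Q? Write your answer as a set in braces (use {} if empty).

Variables eligible for adjustment (non-descendants of T, excluding T and Q): {A, L, U}.
Backdoor paths from T to Q:
  P1: T <- L -> U <- A -> Q
Each backdoor path contains an unconditioned collider, so every path is already blocked with the empty conditioning set:
  P1: blocked at collider U (neither it nor any descendant is in the conditioning set).
The empty set is therefore the unique smallest valid set.

{}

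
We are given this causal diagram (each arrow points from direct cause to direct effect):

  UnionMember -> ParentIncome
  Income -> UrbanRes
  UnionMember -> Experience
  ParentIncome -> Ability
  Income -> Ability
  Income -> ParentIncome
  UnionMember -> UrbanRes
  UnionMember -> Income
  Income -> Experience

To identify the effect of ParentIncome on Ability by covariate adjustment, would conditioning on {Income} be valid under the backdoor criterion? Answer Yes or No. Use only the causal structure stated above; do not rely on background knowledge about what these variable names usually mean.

Backdoor paths from ParentIncome to Ability (paths whose first edge points into ParentIncome):
  P1: ParentIncome <- UnionMember -> Income -> Ability
  P2: ParentIncome <- UnionMember -> Experience <- Income -> Ability
  P3: ParentIncome <- UnionMember -> UrbanRes <- Income -> Ability
  P4: ParentIncome <- Income -> Ability
Condition 1 (no descendant of ParentIncome in the set): holds — descendants of ParentIncome are {Ability}; none are in {Income}.
Condition 2 (every backdoor path blocked by {Income}):
  P1: blocked at chain node Income ∈ conditioning set.
  P2: blocked at collider Experience (neither it nor any descendant is in the conditioning set).
  P3: blocked at collider UrbanRes (neither it nor any descendant is in the conditioning set).
  P4: blocked at fork node Income ∈ conditioning set.
{Income} satisfies the backdoor criterion.

Yes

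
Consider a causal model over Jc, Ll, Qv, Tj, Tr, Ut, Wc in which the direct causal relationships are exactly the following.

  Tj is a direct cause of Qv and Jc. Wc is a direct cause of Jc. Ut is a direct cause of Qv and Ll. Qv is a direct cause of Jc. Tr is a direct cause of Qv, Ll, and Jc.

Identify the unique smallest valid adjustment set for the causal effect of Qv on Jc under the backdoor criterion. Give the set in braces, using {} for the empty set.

Variables eligible for adjustment (non-descendants of Qv, excluding Qv and Jc): {Ll, Tj, Tr, Ut, Wc}.
Backdoor paths from Qv to Jc:
  P1: Qv <- Ut -> Ll <- Tr -> Jc
  P2: Qv <- Tj -> Jc
  P3: Qv <- Tr -> Jc
The empty set is not sufficient: P2 (Qv <- Tj -> Jc) has no collider blocking it and no conditioned non-collider, so it is open.
Try {Tj, Tr}:
  P1: blocked at collider Ll (neither it nor any descendant is in the conditioning set).
  P2: blocked at fork node Tj ∈ conditioning set.
  P3: blocked at fork node Tr ∈ conditioning set.
{Tj, Tr} contains no descendant of Qv and blocks every backdoor path.
Every element of {Tj, Tr} is needed (dropping Tj leaves P2 open; dropping Tr leaves P3 open), so no proper subset is valid.
Among all size-2 subsets of the eligible variables, only {Tj, Tr} blocks every backdoor path, so it is the unique smallest valid adjustment set.

{Tj, Tr}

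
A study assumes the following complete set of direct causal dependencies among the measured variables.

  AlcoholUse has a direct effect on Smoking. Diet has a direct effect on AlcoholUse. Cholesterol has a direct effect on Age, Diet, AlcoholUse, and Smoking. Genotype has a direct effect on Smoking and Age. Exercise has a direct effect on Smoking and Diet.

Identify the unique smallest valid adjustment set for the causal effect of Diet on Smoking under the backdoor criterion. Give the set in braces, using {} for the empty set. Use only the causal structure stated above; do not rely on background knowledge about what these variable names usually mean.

Variables eligible for adjustment (non-descendants of Diet, excluding Diet and Smoking): {Age, Cholesterol, Exercise, Genotype}.
Backdoor paths from Diet to Smoking:
  P1: Diet <- Exercise -> Smoking
  P2: Diet <- Cholesterol -> Age <- Genotype -> Smoking
  P3: Diet <- Cholesterol -> AlcoholUse -> Smoking
  P4: Diet <- Cholesterol -> Smoking
The empty set is not sufficient: P1 (Diet <- Exercise -> Smoking) has no collider blocking it and no conditioned non-collider, so it is open.
Try {Cholesterol, Exercise}:
  P1: blocked at fork node Exercise ∈ conditioning set.
  P2: blocked at fork node Cholesterol ∈ conditioning set.
  P3: blocked at fork node Cholesterol ∈ conditioning set.
  P4: blocked at fork node Cholesterol ∈ conditioning set.
{Cholesterol, Exercise} contains no descendant of Diet and blocks every backdoor path.
Every element of {Cholesterol, Exercise} is needed (dropping Cholesterol leaves P3 open; dropping Exercise leaves P1 open), so no proper subset is valid.
Among all size-2 subsets of the eligible variables, only {Cholesterol, Exercise} blocks every backdoor path, so it is the unique smallest valid adjustment set.

{Cholesterol, Exercise}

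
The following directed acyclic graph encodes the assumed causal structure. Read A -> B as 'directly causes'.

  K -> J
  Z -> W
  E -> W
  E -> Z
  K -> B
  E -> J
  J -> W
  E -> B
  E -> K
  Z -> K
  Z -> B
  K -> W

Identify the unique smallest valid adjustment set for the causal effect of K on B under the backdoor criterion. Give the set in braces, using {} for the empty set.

{E, Z}

Variables eligible for adjustment (non-descendants of K, excluding K and B): {E, Z}.
Backdoor paths from K to B:
  P1: K <- E -> Z -> B
  P2: K <- E -> J -> W <- Z -> B
  P3: K <- E -> W <- Z -> B
  P4: K <- E -> B
  P5: K <- Z <- E -> B
  P6: K <- Z -> W <- E -> B
  P7: K <- Z -> W <- J <- E -> B
  P8: K <- Z -> B
The empty set is not sufficient: P1 (K <- E -> Z -> B) has no collider blocking it and no conditioned non-collider, so it is open.
Try {E, Z}:
  P1: blocked at fork node E ∈ conditioning set.
  P2: blocked at fork node E ∈ conditioning set.
  P3: blocked at fork node E ∈ conditioning set.
  P4: blocked at fork node E ∈ conditioning set.
  P5: blocked at chain node Z ∈ conditioning set.
  P6: blocked at fork node Z ∈ conditioning set.
  P7: blocked at fork node Z ∈ conditioning set.
  P8: blocked at fork node Z ∈ conditioning set.
{E, Z} contains no descendant of K and blocks every backdoor path.
Every element of {E, Z} is needed (dropping E leaves P4 open; dropping Z leaves P8 open), so no proper subset is valid.
Among all size-2 subsets of the eligible variables, only {E, Z} blocks every backdoor path, so it is the unique smallest valid adjustment set.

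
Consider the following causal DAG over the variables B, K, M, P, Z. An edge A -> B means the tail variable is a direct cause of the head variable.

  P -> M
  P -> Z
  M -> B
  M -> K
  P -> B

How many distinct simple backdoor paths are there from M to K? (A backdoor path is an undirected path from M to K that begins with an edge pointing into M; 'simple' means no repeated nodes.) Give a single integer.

A backdoor path from M to K is any simple undirected path whose first edge points into M (i.e. leaves M via a parent).
Parents of M: {P}.
No simple path from any parent of M reaches K without revisiting M, so there are no backdoor paths.

0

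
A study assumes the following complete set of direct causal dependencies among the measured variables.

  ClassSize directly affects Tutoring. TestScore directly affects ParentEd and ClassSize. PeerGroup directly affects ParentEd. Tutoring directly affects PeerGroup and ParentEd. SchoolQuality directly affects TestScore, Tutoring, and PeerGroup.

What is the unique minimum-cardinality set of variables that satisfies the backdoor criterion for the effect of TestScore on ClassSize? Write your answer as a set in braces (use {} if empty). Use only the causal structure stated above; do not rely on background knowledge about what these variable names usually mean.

Variables eligible for adjustment (non-descendants of TestScore, excluding TestScore and ClassSize): {SchoolQuality}.
Backdoor paths from TestScore to ClassSize:
  P1: TestScore <- SchoolQuality -> Tutoring <- ClassSize
  P2: TestScore <- SchoolQuality -> PeerGroup <- Tutoring <- ClassSize
  P3: TestScore <- SchoolQuality -> PeerGroup -> ParentEd <- Tutoring <- ClassSize
Each backdoor path contains an unconditioned collider, so every path is already blocked with the empty conditioning set:
  P1: blocked at collider Tutoring (neither it nor any descendant is in the conditioning set).
  P2: blocked at collider PeerGroup (neither it nor any descendant is in the conditioning set).
  P3: blocked at collider ParentEd (neither it nor any descendant is in the conditioning set).
The empty set is therefore the unique smallest valid set.

{}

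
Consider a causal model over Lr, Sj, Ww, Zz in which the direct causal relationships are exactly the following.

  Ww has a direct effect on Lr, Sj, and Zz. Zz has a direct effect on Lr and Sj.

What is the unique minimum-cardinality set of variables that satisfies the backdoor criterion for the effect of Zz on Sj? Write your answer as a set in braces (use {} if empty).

{Ww}

Variables eligible for adjustment (non-descendants of Zz, excluding Zz and Sj): {Ww}.
Backdoor paths from Zz to Sj:
  P1: Zz <- Ww -> Sj
The empty set is not sufficient: P1 (Zz <- Ww -> Sj) has no collider blocking it and no conditioned non-collider, so it is open.
Try {Ww}:
  P1: blocked at fork node Ww ∈ conditioning set.
{Ww} contains no descendant of Zz and blocks every backdoor path.
{Ww} is the unique smallest valid adjustment set.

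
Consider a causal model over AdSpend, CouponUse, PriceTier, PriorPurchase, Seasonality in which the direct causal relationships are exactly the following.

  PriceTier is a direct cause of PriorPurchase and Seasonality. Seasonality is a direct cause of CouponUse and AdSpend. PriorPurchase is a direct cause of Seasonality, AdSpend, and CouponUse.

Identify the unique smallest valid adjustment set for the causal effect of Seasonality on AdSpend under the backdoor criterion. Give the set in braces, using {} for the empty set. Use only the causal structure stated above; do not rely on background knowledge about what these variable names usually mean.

Variables eligible for adjustment (non-descendants of Seasonality, excluding Seasonality and AdSpend): {PriceTier, PriorPurchase}.
Backdoor paths from Seasonality to AdSpend:
  P1: Seasonality <- PriceTier -> PriorPurchase -> AdSpend
  P2: Seasonality <- PriorPurchase -> AdSpend
The empty set is not sufficient: P1 (Seasonality <- PriceTier -> PriorPurchase -> AdSpend) has no collider blocking it and no conditioned non-collider, so it is open.
Try {PriorPurchase}:
  P1: blocked at chain node PriorPurchase ∈ conditioning set.
  P2: blocked at fork node PriorPurchase ∈ conditioning set.
{PriorPurchase} contains no descendant of Seasonality and blocks every backdoor path.
No other singleton works — e.g. {PriceTier} leaves P2 open — so {PriorPurchase} is the unique smallest valid adjustment set.

{PriorPurchase}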